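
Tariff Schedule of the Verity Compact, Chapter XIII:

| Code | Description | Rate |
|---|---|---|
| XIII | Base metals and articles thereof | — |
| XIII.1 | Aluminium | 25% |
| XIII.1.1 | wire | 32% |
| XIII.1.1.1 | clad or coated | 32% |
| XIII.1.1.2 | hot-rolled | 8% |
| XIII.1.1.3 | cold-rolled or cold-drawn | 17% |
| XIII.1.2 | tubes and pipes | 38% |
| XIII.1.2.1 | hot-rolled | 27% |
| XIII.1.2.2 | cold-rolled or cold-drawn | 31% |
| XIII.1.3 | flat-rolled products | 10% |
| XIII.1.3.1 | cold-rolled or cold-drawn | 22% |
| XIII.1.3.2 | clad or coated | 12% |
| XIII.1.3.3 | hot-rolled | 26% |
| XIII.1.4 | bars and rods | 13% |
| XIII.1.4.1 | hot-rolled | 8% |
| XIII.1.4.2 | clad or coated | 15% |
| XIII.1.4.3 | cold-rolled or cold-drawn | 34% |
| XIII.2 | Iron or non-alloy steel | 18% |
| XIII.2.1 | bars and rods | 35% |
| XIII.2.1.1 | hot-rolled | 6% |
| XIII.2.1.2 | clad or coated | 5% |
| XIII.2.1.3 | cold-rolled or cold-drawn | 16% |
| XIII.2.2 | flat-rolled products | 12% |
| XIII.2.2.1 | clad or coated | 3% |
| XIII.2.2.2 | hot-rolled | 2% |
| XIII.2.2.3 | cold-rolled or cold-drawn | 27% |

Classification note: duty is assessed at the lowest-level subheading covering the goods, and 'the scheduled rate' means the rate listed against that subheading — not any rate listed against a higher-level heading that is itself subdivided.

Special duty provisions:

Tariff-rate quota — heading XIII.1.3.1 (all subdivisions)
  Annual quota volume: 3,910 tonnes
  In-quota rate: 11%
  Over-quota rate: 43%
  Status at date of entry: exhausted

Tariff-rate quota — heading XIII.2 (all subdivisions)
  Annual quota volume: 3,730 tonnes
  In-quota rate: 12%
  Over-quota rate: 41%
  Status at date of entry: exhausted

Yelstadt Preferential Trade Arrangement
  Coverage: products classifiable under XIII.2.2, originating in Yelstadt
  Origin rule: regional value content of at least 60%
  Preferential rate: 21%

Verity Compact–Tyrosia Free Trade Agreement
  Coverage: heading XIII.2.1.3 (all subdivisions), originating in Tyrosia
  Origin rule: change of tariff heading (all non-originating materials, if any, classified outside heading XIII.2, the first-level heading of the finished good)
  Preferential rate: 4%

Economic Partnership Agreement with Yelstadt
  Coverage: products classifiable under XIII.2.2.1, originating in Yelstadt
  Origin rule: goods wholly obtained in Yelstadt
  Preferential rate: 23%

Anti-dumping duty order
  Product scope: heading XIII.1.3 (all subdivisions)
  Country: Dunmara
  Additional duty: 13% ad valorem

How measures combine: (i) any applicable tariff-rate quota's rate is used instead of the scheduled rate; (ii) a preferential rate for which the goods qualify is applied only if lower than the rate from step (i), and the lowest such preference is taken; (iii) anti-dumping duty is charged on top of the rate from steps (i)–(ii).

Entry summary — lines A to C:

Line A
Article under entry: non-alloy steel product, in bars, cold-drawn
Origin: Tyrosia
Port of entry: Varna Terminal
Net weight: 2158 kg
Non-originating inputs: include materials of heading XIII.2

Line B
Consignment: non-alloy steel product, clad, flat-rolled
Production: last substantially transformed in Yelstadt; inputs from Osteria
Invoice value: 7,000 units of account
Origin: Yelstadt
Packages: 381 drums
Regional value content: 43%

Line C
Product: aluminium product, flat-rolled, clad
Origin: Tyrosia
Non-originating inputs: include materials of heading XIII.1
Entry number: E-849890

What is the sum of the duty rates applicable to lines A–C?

Line A: non-alloy steel → XIII.2; in bars → XIII.2.1; cold-drawn → XIII.2.1.3. Scheduled 16%. quota on XIII.2 exhausted → over-quota 41%; Tyrosia agreement on XIII.2.1.3: CTH not met. → 41%.
Line B: non-alloy steel → XIII.2; flat-rolled → XIII.2.2; clad → XIII.2.2.1. Scheduled 3%. quota on XIII.2 exhausted → over-quota 41%; Yelstadt agreement on XIII.2.2: RVC < 60%; Yelstadt agreement on XIII.2.2.1: not wholly obtained. → 41%.
Line C: aluminium → XIII.1; flat-rolled → XIII.1.3; clad → XIII.1.3.2. Scheduled 12%. Tyrosia agreement on XIII.2.1.3: XIII.1.3.2 not covered. → 12%.
Sum: 41% + 41% + 12% = 94%.

94%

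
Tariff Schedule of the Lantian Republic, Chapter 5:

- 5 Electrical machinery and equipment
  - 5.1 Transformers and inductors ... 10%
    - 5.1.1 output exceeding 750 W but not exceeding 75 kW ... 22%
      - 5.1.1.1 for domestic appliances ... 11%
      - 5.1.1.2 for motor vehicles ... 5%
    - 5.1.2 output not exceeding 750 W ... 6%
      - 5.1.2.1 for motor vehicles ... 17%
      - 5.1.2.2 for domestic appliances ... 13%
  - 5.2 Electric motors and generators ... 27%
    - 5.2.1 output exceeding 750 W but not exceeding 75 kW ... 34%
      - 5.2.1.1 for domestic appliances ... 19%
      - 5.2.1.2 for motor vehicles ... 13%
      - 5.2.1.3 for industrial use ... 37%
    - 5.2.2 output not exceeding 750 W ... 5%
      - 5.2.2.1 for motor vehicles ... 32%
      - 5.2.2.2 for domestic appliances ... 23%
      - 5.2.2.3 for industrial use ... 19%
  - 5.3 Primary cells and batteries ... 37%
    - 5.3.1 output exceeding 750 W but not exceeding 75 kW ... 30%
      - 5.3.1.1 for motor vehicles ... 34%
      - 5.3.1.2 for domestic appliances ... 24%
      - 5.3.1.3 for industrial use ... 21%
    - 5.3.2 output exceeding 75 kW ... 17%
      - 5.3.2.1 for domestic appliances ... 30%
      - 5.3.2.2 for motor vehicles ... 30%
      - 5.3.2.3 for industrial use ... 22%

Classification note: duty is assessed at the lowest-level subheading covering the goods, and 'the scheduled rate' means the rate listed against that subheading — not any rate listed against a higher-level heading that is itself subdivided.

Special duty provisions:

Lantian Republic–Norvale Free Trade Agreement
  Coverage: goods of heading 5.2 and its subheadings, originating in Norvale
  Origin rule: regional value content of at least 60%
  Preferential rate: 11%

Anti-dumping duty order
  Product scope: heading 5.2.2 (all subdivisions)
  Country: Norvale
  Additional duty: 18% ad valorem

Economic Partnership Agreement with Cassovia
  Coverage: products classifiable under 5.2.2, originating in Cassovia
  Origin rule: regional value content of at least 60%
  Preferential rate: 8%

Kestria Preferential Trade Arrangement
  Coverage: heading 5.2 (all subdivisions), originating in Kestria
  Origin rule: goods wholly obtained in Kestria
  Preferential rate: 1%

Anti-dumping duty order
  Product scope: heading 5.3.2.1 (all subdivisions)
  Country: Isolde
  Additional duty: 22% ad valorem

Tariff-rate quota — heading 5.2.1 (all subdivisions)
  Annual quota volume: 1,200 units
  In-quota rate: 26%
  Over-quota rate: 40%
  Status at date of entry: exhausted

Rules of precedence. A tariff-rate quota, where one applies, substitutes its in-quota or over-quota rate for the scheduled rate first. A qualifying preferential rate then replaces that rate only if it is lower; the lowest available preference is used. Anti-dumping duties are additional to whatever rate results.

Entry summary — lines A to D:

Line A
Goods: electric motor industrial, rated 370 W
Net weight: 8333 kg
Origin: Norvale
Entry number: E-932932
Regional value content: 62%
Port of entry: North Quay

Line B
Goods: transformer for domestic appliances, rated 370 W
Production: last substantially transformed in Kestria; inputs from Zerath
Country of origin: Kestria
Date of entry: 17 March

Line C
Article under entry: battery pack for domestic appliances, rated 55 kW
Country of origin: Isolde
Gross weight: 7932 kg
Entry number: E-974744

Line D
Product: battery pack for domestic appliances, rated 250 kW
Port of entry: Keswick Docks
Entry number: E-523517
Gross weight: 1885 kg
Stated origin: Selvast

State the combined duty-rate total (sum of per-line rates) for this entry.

Line A: electric motor → 5.2; rated 370 W → 5.2.2; industrial → 5.2.2.3. Scheduled 19%. Norvale agreement on 5.2: RVC ≥ 60% → 11% available; preferential 11%; anti-dumping (Norvale, 5.2.2): +18%; total 11% + 18% = 29%. → 29%.
Line B: transformer → 5.1; rated 370 W → 5.1.2; for domestic appliances → 5.1.2.2. Scheduled 13%. Kestria agreement on 5.2: 5.1.2.2 not covered. → 13%.
Line C: battery pack → 5.3; rated 55 kW → 5.3.1; for domestic appliances → 5.3.1.2. Scheduled 24%. No special measure applies. → 24%.
Line D: battery pack → 5.3; rated 250 kW → 5.3.2; for domestic appliances → 5.3.2.1. Scheduled 30%. No special measure applies. → 30%.
Sum: 29% + 13% + 24% + 30% = 96%.

96%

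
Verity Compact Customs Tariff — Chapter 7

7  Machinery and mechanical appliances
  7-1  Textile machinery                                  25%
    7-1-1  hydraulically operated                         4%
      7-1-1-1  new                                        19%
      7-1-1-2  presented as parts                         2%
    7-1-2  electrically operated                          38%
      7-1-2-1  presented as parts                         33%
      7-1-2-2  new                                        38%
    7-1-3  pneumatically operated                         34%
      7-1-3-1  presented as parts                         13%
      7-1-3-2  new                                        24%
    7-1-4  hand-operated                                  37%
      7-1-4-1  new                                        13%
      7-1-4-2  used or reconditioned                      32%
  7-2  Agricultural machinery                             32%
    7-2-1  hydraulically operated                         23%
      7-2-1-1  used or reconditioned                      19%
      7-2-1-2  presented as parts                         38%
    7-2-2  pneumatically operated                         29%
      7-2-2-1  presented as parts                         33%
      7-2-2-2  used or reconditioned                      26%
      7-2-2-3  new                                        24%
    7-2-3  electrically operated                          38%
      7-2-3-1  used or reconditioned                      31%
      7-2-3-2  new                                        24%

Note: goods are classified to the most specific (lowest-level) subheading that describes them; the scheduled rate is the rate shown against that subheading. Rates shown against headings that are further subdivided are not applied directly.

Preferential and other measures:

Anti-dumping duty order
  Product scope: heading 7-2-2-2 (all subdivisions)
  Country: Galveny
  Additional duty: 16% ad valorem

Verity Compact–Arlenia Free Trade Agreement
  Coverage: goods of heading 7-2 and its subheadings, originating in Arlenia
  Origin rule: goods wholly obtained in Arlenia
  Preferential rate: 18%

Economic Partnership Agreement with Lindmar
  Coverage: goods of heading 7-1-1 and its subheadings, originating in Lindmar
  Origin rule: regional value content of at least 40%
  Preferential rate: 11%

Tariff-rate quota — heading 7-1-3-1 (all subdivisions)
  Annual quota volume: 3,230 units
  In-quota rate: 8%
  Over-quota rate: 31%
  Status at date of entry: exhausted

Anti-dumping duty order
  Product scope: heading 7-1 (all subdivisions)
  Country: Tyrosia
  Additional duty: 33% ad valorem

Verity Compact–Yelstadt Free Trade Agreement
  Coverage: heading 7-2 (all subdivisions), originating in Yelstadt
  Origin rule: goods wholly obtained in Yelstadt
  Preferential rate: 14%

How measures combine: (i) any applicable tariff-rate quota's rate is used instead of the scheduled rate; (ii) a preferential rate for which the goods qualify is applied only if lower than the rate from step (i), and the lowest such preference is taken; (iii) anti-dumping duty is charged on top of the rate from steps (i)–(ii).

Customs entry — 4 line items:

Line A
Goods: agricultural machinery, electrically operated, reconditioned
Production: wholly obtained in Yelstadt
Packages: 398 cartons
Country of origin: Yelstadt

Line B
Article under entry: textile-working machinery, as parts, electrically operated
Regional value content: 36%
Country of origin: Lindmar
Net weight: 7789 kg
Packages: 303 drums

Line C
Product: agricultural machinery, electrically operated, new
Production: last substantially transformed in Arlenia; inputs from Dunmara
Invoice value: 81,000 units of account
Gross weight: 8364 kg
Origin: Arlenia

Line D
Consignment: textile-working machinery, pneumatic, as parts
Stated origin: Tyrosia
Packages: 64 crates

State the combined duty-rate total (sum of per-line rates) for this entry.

135%

Line A: agricultural → 7-2; electrically operated → 7-2-3; reconditioned → 7-2-3-1. Scheduled 31%. Yelstadt agreement on 7-2: wholly obtained → 14% available; preferential 14%. → 14%.
Line B: textile-working → 7-1; electrically operated → 7-1-2; as parts → 7-1-2-1. Scheduled 33%. Lindmar agreement on 7-1-1: 7-1-2-1 not covered. → 33%.
Line C: agricultural → 7-2; electrically operated → 7-2-3; new → 7-2-3-2. Scheduled 24%. Arlenia agreement on 7-2: not wholly obtained. → 24%.
Line D: textile-working → 7-1; pneumatic → 7-1-3; as parts → 7-1-3-1. Scheduled 13%. quota on 7-1-3-1 exhausted → over-quota 31%; anti-dumping (Tyrosia, 7-1): +33%; total 31% + 33% = 64%. → 64%.
Sum: 14% + 33% + 24% + 64% = 135%.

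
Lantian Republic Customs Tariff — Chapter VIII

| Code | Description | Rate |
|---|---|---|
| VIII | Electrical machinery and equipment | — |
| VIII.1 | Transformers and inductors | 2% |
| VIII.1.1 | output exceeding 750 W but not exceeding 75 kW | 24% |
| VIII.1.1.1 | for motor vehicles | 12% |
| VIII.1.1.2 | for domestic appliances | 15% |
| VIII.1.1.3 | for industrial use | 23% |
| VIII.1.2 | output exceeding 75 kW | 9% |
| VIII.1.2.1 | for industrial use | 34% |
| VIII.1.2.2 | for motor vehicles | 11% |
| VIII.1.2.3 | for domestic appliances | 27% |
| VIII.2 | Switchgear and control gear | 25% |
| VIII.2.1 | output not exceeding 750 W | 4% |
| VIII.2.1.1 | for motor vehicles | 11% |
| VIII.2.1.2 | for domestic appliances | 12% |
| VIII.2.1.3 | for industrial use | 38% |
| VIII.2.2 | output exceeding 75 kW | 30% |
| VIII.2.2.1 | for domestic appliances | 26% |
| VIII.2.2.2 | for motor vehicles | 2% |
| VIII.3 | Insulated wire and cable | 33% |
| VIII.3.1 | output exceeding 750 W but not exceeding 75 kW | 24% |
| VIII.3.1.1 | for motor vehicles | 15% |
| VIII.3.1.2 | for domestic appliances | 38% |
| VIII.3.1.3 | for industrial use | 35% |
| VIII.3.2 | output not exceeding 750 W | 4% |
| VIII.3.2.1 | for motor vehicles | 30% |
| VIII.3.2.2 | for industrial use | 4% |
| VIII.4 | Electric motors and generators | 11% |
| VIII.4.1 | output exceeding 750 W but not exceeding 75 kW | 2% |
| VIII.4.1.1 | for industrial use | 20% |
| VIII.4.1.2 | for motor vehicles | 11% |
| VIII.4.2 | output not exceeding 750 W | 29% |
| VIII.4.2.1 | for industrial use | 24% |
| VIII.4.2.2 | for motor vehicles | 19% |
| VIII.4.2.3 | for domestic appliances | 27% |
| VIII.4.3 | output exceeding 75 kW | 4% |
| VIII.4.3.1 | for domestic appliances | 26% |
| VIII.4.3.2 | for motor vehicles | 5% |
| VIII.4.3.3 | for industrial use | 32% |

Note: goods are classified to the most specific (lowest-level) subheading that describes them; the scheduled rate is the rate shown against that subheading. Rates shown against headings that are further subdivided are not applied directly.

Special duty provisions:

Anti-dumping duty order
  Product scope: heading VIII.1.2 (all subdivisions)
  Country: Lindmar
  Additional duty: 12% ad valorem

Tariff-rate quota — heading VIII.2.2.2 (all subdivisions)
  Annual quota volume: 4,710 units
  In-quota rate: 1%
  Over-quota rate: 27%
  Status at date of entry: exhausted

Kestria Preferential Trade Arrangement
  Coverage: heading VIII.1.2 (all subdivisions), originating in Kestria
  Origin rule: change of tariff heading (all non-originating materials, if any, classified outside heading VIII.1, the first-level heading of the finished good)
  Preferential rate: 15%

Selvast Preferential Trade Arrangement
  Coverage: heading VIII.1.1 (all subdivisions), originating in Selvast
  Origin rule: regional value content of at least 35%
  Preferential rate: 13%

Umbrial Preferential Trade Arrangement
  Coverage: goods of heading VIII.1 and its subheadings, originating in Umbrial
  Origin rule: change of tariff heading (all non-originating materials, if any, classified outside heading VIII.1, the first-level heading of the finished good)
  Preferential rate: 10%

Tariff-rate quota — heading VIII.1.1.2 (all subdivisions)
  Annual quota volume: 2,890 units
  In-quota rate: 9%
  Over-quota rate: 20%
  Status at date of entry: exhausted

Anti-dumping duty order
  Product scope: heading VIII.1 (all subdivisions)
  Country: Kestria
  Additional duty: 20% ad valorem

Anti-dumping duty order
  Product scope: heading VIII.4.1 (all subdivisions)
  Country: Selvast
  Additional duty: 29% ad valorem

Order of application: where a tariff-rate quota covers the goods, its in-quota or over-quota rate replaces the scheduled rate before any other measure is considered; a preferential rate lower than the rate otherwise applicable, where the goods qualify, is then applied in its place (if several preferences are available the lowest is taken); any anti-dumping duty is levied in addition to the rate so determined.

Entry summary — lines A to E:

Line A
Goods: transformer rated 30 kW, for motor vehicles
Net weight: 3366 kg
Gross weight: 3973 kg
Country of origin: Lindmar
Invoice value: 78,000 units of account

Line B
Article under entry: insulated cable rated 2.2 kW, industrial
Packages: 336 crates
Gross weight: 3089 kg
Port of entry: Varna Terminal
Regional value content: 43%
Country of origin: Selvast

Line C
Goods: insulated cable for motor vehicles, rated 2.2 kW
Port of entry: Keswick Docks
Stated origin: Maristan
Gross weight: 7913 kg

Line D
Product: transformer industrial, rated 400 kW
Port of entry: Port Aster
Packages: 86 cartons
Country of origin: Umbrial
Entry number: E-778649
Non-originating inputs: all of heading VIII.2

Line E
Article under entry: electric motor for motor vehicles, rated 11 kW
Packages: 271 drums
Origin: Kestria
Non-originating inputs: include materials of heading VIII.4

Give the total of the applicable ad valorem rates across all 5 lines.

Line A: transformer → VIII.1; rated 30 kW → VIII.1.1; for motor vehicles → VIII.1.1.1. Scheduled 12%. No special measure applies. → 12%.
Line B: insulated cable → VIII.3; rated 2.2 kW → VIII.3.1; industrial → VIII.3.1.3. Scheduled 35%. Selvast agreement on VIII.1.1: VIII.3.1.3 not covered. → 35%.
Line C: insulated cable → VIII.3; rated 2.2 kW → VIII.3.1; for motor vehicles → VIII.3.1.1. Scheduled 15%. No special measure applies. → 15%.
Line D: transformer → VIII.1; rated 400 kW → VIII.1.2; industrial → VIII.1.2.1. Scheduled 34%. Umbrial agreement on VIII.1: CTH met → 10% available; preferential 10%. → 10%.
Line E: electric motor → VIII.4; rated 11 kW → VIII.4.1; for motor vehicles → VIII.4.1.2. Scheduled 11%. Kestria agreement on VIII.1.2: VIII.4.1.2 not covered. → 11%.
Sum: 12% + 35% + 15% + 10% + 11% = 83%.

83%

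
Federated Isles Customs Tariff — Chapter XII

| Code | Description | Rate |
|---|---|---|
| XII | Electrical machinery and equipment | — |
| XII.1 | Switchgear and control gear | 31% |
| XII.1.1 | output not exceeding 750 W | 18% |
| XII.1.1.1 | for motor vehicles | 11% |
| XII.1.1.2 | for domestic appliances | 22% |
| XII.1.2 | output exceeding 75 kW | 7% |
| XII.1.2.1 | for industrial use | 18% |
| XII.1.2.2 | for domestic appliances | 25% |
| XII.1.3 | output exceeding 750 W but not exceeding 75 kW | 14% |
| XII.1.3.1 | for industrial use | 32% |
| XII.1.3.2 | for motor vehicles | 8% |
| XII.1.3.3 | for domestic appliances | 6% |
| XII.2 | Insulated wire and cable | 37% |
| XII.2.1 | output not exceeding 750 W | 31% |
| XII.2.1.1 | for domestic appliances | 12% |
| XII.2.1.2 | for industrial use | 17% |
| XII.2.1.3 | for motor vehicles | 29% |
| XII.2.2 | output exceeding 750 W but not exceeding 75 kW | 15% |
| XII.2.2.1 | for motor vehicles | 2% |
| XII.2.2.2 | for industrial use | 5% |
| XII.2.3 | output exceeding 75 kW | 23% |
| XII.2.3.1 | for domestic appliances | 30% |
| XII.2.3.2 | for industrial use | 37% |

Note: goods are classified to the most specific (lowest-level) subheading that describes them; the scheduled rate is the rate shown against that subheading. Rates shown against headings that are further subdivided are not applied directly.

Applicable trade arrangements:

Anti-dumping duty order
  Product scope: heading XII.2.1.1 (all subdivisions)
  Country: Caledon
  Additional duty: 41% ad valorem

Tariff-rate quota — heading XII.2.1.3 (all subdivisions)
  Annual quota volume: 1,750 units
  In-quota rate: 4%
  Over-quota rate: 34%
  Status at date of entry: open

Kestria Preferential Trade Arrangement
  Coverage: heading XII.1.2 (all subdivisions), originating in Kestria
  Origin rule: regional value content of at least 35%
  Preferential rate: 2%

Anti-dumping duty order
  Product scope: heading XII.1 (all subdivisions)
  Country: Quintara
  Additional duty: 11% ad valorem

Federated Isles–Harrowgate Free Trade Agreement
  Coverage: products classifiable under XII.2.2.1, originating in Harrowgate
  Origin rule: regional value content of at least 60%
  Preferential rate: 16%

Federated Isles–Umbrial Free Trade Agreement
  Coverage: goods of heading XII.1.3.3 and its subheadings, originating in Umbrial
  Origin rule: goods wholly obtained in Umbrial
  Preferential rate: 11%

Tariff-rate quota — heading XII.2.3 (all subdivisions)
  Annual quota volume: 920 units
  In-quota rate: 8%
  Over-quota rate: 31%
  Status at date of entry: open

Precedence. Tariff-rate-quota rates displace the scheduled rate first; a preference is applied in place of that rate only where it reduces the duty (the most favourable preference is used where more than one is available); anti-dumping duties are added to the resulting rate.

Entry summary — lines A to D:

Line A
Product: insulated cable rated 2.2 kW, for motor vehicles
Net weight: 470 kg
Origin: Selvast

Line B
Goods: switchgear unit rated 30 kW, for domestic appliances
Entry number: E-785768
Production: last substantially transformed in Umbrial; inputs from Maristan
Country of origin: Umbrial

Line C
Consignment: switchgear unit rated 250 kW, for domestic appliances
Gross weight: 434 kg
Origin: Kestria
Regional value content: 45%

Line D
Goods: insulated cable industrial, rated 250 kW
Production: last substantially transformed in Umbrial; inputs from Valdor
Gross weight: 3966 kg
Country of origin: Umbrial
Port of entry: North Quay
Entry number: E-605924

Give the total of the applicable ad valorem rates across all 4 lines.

18%

Line A: insulated cable → XII.2; rated 2.2 kW → XII.2.2; for motor vehicles → XII.2.2.1. Scheduled 2%. No special measure applies. → 2%.
Line B: switchgear unit → XII.1; rated 30 kW → XII.1.3; for domestic appliances → XII.1.3.3. Scheduled 6%. Umbrial agreement on XII.1.3.3: not wholly obtained. → 6%.
Line C: switchgear unit → XII.1; rated 250 kW → XII.1.2; for domestic appliances → XII.1.2.2. Scheduled 25%. Kestria agreement on XII.1.2: RVC ≥ 35% → 2% available; preferential 2%. → 2%.
Line D: insulated cable → XII.2; rated 250 kW → XII.2.3; industrial → XII.2.3.2. Scheduled 37%. quota on XII.2.3 open → in-quota 8%; Umbrial agreement on XII.1.3.3: XII.2.3.2 not covered. → 8%.
Sum: 2% + 6% + 2% + 8% = 18%.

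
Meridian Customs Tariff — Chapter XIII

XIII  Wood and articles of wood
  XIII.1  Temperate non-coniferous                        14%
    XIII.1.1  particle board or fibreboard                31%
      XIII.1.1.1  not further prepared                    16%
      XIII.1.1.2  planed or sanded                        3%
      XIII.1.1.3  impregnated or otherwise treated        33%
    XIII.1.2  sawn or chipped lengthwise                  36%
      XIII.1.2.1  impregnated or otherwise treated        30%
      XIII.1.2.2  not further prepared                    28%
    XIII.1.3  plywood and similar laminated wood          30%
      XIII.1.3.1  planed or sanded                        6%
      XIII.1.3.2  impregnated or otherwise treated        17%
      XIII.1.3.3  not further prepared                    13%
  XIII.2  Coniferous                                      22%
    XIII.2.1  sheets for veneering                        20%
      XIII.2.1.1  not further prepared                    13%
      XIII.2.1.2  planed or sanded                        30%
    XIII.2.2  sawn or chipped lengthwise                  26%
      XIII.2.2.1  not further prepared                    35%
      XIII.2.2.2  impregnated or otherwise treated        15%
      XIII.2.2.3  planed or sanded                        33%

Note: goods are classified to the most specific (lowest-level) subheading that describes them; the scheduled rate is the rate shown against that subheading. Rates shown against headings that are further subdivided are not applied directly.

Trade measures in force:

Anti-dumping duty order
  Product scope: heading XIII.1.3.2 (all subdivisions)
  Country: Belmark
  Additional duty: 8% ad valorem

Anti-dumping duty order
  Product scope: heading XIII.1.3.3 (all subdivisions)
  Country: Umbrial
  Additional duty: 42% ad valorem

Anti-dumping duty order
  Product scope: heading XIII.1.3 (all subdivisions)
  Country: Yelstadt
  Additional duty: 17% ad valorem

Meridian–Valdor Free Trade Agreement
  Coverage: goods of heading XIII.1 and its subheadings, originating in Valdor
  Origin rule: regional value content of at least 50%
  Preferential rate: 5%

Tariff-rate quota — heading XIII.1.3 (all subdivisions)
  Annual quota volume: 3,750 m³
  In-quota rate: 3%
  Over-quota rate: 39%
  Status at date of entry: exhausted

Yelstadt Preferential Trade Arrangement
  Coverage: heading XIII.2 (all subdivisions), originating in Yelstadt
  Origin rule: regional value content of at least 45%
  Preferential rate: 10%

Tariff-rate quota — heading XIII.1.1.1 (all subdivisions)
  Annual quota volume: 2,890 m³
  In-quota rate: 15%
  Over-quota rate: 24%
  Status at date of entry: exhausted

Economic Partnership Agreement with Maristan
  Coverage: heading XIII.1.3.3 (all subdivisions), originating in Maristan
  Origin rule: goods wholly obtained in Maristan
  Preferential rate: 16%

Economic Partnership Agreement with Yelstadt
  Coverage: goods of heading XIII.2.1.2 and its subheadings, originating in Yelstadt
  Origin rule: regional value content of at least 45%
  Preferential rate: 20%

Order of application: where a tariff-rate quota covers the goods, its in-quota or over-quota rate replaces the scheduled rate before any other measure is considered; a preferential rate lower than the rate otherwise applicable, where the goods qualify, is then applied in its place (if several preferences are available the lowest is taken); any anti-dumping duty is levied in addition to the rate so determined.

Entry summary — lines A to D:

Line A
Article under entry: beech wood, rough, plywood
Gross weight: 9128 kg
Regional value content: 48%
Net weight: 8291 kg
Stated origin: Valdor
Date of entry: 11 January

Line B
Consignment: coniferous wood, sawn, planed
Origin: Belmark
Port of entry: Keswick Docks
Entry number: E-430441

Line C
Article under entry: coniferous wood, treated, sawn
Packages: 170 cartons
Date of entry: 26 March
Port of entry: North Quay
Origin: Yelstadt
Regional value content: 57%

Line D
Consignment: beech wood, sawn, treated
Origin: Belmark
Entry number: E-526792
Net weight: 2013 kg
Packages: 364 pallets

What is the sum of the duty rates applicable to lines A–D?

112%

Line A: beech → XIII.1; plywood → XIII.1.3; rough → XIII.1.3.3. Scheduled 13%. quota on XIII.1.3 exhausted → over-quota 39%; Valdor agreement on XIII.1: RVC < 50%. → 39%.
Line B: coniferous → XIII.2; sawn → XIII.2.2; planed → XIII.2.2.3. Scheduled 33%. No special measure applies. → 33%.
Line C: coniferous → XIII.2; sawn → XIII.2.2; treated → XIII.2.2.2. Scheduled 15%. Yelstadt agreement on XIII.2: RVC ≥ 45% → 10% available; Yelstadt agreement on XIII.2.1.2: XIII.2.2.2 not covered; preferential 10%. → 10%.
Line D: beech → XIII.1; sawn → XIII.1.2; treated → XIII.1.2.1. Scheduled 30%. No special measure applies. → 30%.
Sum: 39% + 33% + 10% + 30% = 112%.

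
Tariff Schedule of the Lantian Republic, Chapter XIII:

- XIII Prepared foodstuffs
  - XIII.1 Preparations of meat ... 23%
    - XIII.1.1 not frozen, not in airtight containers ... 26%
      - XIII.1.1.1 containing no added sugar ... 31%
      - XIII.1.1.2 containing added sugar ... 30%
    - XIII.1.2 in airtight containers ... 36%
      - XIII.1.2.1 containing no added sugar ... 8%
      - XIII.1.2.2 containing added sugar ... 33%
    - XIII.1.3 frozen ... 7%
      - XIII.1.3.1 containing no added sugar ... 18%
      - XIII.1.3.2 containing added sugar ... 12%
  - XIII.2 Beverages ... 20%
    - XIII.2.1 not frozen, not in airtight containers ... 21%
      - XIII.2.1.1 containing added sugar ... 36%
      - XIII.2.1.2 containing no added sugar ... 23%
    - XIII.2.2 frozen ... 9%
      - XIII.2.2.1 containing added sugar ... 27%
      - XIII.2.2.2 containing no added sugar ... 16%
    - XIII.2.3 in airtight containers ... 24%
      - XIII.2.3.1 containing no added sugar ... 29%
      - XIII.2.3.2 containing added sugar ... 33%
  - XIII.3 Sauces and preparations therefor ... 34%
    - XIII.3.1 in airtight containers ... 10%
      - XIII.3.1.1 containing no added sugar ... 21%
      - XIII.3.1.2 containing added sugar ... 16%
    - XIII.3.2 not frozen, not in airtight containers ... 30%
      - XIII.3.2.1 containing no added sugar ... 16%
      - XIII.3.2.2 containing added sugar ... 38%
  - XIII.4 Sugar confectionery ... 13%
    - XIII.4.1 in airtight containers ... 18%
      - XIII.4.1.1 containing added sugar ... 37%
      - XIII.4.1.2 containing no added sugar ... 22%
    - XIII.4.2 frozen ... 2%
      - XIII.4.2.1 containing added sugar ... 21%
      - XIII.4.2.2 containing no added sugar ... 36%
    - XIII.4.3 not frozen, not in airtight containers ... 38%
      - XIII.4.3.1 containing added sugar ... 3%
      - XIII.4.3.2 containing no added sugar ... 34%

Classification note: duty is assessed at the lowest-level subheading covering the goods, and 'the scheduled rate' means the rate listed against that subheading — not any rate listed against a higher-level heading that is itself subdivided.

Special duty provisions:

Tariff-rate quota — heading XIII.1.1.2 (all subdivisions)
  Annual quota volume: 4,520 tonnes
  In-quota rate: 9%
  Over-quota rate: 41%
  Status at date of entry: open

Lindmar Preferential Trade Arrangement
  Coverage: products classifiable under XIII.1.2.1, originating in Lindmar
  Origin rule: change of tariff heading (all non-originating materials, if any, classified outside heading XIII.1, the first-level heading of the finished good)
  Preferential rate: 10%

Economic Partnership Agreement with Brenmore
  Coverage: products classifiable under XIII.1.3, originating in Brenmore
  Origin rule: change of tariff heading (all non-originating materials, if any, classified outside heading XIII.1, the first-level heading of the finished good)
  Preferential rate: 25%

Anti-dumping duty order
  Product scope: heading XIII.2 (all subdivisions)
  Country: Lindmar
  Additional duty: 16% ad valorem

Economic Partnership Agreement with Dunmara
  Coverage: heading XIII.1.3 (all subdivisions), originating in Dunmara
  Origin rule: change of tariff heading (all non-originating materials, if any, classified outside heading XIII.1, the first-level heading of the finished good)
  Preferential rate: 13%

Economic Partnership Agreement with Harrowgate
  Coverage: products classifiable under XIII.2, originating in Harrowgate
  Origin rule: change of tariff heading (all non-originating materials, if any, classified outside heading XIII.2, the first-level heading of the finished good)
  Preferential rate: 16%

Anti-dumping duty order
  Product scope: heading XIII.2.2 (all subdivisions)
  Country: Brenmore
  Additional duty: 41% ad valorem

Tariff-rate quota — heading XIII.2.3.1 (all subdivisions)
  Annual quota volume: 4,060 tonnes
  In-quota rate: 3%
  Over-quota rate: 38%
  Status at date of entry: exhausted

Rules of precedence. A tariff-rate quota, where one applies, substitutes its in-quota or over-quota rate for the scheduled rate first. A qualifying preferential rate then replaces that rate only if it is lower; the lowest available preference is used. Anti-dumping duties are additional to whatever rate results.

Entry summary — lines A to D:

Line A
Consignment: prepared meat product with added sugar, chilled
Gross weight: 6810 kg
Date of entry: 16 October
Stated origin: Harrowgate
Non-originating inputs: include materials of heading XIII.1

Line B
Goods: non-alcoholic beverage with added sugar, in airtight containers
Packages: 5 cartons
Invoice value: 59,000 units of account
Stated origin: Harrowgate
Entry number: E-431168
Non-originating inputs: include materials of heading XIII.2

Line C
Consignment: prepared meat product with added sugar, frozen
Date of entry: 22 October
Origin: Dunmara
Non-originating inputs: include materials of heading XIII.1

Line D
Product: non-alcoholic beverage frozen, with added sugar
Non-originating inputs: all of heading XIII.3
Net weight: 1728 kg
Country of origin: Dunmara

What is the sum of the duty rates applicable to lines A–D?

81%

Line A: prepared meat product → XIII.1; chilled → XIII.1.1; with added sugar → XIII.1.1.2. Scheduled 30%. quota on XIII.1.1.2 open → in-quota 9%; Harrowgate agreement on XIII.2: XIII.1.1.2 not covered. → 9%.
Line B: non-alcoholic beverage → XIII.2; in airtight containers → XIII.2.3; with added sugar → XIII.2.3.2. Scheduled 33%. Harrowgate agreement on XIII.2: CTH not met. → 33%.
Line C: prepared meat product → XIII.1; frozen → XIII.1.3; with added sugar → XIII.1.3.2. Scheduled 12%. Dunmara agreement on XIII.1.3: CTH not met. → 12%.
Line D: non-alcoholic beverage → XIII.2; frozen → XIII.2.2; with added sugar → XIII.2.2.1. Scheduled 27%. Dunmara agreement on XIII.1.3: XIII.2.2.1 not covered. → 27%.
Sum: 9% + 33% + 12% + 27% = 81%.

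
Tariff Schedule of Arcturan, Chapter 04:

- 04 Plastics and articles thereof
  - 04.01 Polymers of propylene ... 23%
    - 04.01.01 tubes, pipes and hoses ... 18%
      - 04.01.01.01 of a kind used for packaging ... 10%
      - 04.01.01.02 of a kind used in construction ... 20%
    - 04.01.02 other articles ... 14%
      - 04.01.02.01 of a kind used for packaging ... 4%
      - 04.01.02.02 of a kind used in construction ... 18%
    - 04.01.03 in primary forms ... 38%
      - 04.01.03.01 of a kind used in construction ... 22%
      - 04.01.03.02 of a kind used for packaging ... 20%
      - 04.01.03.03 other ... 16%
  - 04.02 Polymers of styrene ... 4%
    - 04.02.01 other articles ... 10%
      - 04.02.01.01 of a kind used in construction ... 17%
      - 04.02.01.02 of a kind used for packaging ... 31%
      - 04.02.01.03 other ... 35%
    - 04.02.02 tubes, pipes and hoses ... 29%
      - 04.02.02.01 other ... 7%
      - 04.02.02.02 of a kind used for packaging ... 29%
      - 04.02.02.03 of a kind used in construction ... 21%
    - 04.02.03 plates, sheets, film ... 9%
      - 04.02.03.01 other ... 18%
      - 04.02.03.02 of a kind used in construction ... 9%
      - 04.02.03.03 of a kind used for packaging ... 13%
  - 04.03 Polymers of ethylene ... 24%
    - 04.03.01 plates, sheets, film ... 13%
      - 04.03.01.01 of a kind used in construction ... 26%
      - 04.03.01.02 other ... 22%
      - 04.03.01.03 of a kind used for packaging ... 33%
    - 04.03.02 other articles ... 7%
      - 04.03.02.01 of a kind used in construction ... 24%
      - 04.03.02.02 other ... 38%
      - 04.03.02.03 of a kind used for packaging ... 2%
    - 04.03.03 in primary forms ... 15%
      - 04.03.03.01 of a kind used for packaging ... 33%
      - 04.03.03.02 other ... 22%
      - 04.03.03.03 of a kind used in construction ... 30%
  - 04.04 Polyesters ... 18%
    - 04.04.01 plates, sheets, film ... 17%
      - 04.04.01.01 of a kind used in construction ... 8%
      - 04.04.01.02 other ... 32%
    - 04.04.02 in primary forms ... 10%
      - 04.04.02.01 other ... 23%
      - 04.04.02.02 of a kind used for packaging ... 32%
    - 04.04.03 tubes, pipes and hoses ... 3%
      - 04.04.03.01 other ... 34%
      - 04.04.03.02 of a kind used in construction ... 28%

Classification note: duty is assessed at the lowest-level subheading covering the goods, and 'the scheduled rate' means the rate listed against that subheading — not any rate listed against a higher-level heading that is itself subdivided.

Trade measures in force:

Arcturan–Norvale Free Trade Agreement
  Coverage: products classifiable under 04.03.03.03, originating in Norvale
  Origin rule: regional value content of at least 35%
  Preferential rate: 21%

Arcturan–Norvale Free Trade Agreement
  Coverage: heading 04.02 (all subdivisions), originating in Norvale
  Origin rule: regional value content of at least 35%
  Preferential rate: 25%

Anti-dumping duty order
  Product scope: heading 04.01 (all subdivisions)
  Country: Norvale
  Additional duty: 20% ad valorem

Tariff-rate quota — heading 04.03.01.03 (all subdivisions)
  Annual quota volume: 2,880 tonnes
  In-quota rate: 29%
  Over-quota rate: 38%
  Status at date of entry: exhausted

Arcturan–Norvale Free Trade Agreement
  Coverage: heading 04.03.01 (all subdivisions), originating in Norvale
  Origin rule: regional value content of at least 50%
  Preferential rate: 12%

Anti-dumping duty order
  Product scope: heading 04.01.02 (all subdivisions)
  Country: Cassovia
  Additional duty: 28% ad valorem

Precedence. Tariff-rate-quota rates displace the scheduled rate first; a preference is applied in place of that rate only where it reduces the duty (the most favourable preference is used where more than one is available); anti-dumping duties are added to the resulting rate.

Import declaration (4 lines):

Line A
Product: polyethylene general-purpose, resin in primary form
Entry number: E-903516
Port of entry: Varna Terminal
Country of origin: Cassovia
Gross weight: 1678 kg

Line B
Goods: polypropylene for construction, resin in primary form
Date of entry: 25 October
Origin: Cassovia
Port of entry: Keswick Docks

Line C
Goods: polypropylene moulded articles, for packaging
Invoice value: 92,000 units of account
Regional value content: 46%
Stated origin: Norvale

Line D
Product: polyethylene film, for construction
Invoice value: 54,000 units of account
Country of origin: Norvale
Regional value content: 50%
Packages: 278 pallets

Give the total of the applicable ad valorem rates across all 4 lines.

80%

Line A: polyethylene → 04.03; resin in primary form → 04.03.03; general-purpose → 04.03.03.02. Scheduled 22%. No special measure applies. → 22%.
Line B: polypropylene → 04.01; resin in primary form → 04.01.03; for construction → 04.01.03.01. Scheduled 22%. No special measure applies. → 22%.
Line C: polypropylene → 04.01; moulded articles → 04.01.02; for packaging → 04.01.02.01. Scheduled 4%. Norvale agreement on 04.03.03.03: 04.01.02.01 not covered; Norvale agreement on 04.02: 04.01.02.01 not covered; Norvale agreement on 04.03.01: 04.01.02.01 not covered; anti-dumping (Norvale, 04.01): +20%; total 4% + 20% = 24%. → 24%.
Line D: polyethylene → 04.03; film → 04.03.01; for construction → 04.03.01.01. Scheduled 26%. Norvale agreement on 04.03.03.03: 04.03.01.01 not covered; Norvale agreement on 04.02: 04.03.01.01 not covered; Norvale agreement on 04.03.01: RVC ≥ 50% → 12% available; preferential 12%. → 12%.
Sum: 22% + 22% + 24% + 12% = 80%.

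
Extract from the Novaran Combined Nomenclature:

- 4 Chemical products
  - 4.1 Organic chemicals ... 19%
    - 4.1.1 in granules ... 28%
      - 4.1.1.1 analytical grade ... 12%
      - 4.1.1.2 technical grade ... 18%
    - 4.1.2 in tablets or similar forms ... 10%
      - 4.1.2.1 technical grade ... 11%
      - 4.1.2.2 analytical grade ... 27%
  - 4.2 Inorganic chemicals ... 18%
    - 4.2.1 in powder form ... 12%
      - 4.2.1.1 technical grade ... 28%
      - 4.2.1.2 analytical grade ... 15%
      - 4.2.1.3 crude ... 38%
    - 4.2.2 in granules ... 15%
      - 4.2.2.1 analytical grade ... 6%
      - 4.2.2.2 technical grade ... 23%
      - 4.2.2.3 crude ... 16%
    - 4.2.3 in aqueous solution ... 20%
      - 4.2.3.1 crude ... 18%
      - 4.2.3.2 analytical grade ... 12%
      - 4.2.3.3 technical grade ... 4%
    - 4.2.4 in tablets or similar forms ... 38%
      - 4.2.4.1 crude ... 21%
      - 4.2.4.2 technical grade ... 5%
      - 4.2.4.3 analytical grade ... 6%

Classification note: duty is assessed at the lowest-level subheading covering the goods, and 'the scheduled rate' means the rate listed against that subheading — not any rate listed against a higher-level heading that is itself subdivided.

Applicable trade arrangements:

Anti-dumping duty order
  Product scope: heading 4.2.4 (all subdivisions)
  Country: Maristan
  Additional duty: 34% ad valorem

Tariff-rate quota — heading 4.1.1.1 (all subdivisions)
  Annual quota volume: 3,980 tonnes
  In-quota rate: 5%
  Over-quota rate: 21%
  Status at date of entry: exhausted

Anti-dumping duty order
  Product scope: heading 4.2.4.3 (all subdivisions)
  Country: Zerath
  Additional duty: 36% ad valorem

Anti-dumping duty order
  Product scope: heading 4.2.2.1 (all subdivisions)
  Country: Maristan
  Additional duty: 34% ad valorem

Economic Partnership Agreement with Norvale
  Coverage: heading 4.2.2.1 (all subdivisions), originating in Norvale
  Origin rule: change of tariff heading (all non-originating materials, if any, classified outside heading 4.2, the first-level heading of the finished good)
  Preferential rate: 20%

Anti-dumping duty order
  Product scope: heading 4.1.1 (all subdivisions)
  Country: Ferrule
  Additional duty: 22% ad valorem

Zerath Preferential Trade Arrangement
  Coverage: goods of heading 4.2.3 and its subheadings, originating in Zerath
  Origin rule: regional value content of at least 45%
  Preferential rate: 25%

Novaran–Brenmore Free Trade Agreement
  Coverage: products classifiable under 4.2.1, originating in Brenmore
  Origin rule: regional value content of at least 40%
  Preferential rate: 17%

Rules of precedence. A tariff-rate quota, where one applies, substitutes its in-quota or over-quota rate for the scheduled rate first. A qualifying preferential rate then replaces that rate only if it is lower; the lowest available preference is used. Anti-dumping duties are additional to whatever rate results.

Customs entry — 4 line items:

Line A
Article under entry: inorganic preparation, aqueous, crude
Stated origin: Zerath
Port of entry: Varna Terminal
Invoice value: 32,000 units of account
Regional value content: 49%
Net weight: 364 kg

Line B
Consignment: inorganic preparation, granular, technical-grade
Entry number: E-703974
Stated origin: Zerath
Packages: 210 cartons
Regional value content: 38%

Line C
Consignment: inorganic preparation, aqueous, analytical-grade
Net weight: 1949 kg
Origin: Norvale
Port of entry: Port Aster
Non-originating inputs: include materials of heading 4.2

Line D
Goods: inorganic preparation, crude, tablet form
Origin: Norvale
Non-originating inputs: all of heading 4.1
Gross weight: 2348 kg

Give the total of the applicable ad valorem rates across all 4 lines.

Line A: inorganic → 4.2; aqueous → 4.2.3; crude → 4.2.3.1. Scheduled 18%. Zerath agreement on 4.2.3: RVC ≥ 45% → 25% available; preference 25% not lower than 18% → no reduction. → 18%.
Line B: inorganic → 4.2; granular → 4.2.2; technical-grade → 4.2.2.2. Scheduled 23%. Zerath agreement on 4.2.3: 4.2.2.2 not covered. → 23%.
Line C: inorganic → 4.2; aqueous → 4.2.3; analytical-grade → 4.2.3.2. Scheduled 12%. Norvale agreement on 4.2.2.1: 4.2.3.2 not covered. → 12%.
Line D: inorganic → 4.2; tablet form → 4.2.4; crude → 4.2.4.1. Scheduled 21%. Norvale agreement on 4.2.2.1: 4.2.4.1 not covered. → 21%.
Sum: 18% + 23% + 12% + 21% = 74%.

74%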